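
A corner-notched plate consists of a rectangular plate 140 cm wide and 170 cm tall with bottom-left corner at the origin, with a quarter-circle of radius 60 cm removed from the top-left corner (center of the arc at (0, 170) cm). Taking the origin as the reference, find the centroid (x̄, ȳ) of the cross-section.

x̄ = 76.00 cm, ȳ = 76.97 cm

plate: A = 140 × 170 = 23800.00, centroid at (70.00, 85.00).
removed quarter-circle: A = −¼π·60² = -2827.43, centroid at (25.46, 144.54).
ΣA = 20972.57 cm², ΣAx̄ = 1594000.00 cm³, ΣAȳ = 1614336.32 cm³.
x̄ = 1594000.00/20972.57 = 76.00 cm; ȳ = 1614336.32/20972.57 = 76.97 cm.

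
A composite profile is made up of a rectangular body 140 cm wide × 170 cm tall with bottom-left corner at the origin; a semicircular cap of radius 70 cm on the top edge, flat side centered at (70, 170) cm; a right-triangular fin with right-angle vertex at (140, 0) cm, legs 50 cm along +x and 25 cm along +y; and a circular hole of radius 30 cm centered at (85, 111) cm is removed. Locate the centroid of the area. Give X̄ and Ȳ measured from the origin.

X̄ = 70.40 cm, Ȳ = 110.99 cm

rectangular body: A = 140 × 170 = 23800.00, centroid at (70.00, 85.00).
semicircular top: A = ½π·70² = 7696.90, centroid at (70.00, 199.71).
triangular fin: A = ½·50·25 = 625.00, centroid at (156.67, 8.33).
hole: A = −π·30² = -2827.43, centroid at (85.00, 111.00).
ΣA = 29294.47 cm², ΣAX̄ = 2062367.97 cm³, ΣAȲ = 3251503.23 cm³.
X̄ = 2062367.97/29294.47 = 70.40 cm; Ȳ = 3251503.23/29294.47 = 110.99 cm.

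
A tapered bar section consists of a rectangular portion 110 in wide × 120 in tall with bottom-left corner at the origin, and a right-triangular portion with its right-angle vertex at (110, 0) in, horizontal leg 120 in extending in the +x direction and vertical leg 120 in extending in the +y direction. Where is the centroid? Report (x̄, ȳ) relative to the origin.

x̄ = 88.53 in, ȳ = 52.94 in

rectangular portion: A = 110 × 120 = 13200.00, centroid at (55.00, 60.00).
triangular portion: A = ½·120·120 = 7200.00, centroid at (150.00, 40.00).
ΣA = 20400.00 in²
ΣAx̄ = (13200.00)(55.00) + (7200.00)(150.00) = 1806000.00 in³
ΣAȳ = (13200.00)(60.00) + (7200.00)(40.00) = 1080000.00 in³
x̄ = 1806000.00 / 20400.00 = 88.53 in
ȳ = 1080000.00 / 20400.00 = 52.94 in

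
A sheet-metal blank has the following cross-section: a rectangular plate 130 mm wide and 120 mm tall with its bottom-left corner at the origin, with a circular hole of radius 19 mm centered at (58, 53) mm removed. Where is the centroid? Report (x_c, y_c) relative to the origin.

Part | A | x̄ᵢ | ȳᵢ | A·x̄ᵢ | A·ȳᵢ
plate | 15600.00 | 65.00 | 60.00 | 1014000.00 | 936000.00
hole | -1134.11 | 58.00 | 53.00 | -65778.67 | -60108.09
Σ | 14465.89 |  |  | 948221.33 | 875891.91
x_c = 948221.33 / 14465.89 = 65.55 mm
y_c = 875891.91 / 14465.89 = 60.55 mm

x_c = 65.55 mm, y_c = 60.55 mm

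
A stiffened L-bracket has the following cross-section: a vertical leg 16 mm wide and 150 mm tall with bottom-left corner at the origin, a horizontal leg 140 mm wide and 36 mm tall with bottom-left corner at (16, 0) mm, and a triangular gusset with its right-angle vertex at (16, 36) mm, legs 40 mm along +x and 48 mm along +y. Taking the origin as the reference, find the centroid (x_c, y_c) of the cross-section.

vertical leg: A = 16 × 150 = 2400.00, centroid at (8.00, 75.00).
horizontal leg: A = 140 × 36 = 5040.00, centroid at (86.00, 18.00).
gusset: A = ½·40·48 = 960.00, centroid at (29.33, 52.00).
ΣA = 8400.00 mm², ΣAx_c = 480800.00 mm³, ΣAy_c = 320640.00 mm³.
x_c = 480800.00/8400.00 = 57.24 mm; y_c = 320640.00/8400.00 = 38.17 mm.

x_c = 57.24 mm, y_c = 38.17 mm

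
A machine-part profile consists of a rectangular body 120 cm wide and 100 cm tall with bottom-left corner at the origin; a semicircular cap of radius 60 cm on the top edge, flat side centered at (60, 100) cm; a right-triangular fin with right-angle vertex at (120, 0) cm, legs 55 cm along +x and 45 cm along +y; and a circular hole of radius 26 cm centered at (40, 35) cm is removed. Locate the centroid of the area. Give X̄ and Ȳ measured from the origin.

X̄ = 68.31 cm, Ȳ = 74.77 cm

rectangular body: A = 120 × 100 = 12000.00, centroid at (60.00, 50.00).
semicircular top: A = ½π·60² = 5654.87, centroid at (60.00, 125.46).
triangular fin: A = ½·55·45 = 1237.50, centroid at (138.33, 15.00).
hole: A = −π·26² = -2123.72, centroid at (40.00, 35.00).
ΣA = 16768.65 cm²
ΣAX̄ = (12000.00)(60.00) + (5654.87)(60.00) + (1237.50)(138.33) + (-2123.72)(40.00) = 1145530.84 cm³
ΣAȲ = (12000.00)(50.00) + (5654.87)(125.46) + (1237.50)(15.00) + (-2123.72)(35.00) = 1253719.10 cm³
X̄ = 1145530.84 / 16768.65 = 68.31 cm
Ȳ = 1253719.10 / 16768.65 = 74.77 cm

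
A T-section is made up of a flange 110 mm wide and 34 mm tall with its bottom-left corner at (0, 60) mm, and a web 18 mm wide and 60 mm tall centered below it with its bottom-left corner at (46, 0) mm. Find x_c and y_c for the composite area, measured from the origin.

x_c = 55.00 mm, y_c = 66.47 mm

web: A = 18 × 60 = 1080.00, centroid at (55.00, 30.00).
flange: A = 110 × 34 = 3740.00, centroid at (55.00, 77.00).
ΣA = 4820.00 mm², ΣAx_c = 265100.00 mm³, ΣAy_c = 320380.00 mm³.
x_c = 265100.00/4820.00 = 55.00 mm; y_c = 320380.00/4820.00 = 66.47 mm.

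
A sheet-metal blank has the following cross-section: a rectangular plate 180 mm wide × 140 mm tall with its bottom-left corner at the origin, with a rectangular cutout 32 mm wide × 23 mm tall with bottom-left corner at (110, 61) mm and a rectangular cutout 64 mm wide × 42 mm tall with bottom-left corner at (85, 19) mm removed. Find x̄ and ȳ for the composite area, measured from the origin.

x̄ = 85.45 mm, ȳ = 73.62 mm

Part | A | x̄ᵢ | ȳᵢ | A·x̄ᵢ | A·ȳᵢ
plate | 25200.00 | 90.00 | 70.00 | 2268000.00 | 1764000.00
hole 1 | -736.00 | 126.00 | 72.50 | -92736.00 | -53360.00
hole 2 | -2688.00 | 117.00 | 40.00 | -314496.00 | -107520.00
Σ | 21776.00 |  |  | 1860768.00 | 1603120.00
x̄ = 1860768.00 / 21776.00 = 85.45 mm
ȳ = 1603120.00 / 21776.00 = 73.62 mm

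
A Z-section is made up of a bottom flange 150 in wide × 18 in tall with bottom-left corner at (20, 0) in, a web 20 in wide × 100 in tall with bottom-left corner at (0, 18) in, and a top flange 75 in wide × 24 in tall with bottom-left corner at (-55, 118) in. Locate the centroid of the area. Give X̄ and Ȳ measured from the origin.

bottom flange: A = 150 × 18 = 2700.00, centroid at (95.00, 9.00).
web: A = 20 × 100 = 2000.00, centroid at (10.00, 68.00).
top flange: A = 75 × 24 = 1800.00, centroid at (-17.50, 130.00).
ΣA = 6500.00 in²
ΣAX̄ = (2700.00)(95.00) + (2000.00)(10.00) + (1800.00)(-17.50) = 245000.00 in³
ΣAȲ = (2700.00)(9.00) + (2000.00)(68.00) + (1800.00)(130.00) = 394300.00 in³
X̄ = 245000.00 / 6500.00 = 37.69 in
Ȳ = 394300.00 / 6500.00 = 60.66 in

X̄ = 37.69 in, Ȳ = 60.66 in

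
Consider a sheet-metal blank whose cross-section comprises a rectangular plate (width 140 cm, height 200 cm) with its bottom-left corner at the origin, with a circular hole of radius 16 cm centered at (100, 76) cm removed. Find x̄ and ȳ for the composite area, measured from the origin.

x̄ = 69.11 cm, ȳ = 100.71 cm

plate: A = 140 × 200 = 28000.00, centroid at (70.00, 100.00).
hole: A = −π·16² = -804.25, centroid at (100.00, 76.00).
ΣA = 27195.75 cm², ΣAx̄ = 1879575.23 cm³, ΣAȳ = 2738877.17 cm³.
x̄ = 1879575.23/27195.75 = 69.11 cm; ȳ = 2738877.17/27195.75 = 100.71 cm.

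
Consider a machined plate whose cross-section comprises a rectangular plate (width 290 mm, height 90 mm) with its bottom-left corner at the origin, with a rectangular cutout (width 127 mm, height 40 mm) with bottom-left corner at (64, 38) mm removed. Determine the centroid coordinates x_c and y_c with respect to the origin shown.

plate: A = 290 × 90 = 26100.00, centroid at (145.00, 45.00).
hole: A = −(127 × 40) = -5080.00, centroid at (127.50, 58.00).
ΣA = 21020.00 mm²
ΣAx_c = (26100.00)(145.00) + (-5080.00)(127.50) = 3136800.00 mm³
ΣAy_c = (26100.00)(45.00) + (-5080.00)(58.00) = 879860.00 mm³
x_c = 3136800.00 / 21020.00 = 149.23 mm
y_c = 879860.00 / 21020.00 = 41.86 mm

x_c = 149.23 mm, y_c = 41.86 mm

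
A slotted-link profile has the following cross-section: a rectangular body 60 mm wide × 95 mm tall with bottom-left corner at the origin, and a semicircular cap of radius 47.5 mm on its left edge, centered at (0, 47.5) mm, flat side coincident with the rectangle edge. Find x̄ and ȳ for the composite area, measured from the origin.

rectangular body: A = 60 × 95 = 5700.00, centroid at (30.00, 47.50).
semicircular end: A = ½π·47.5² = 3544.11, centroid at (-20.16, 47.50).
ΣA = 9244.11 mm²
ΣAx̄ = (5700.00)(30.00) + (3544.11)(-20.16) = 99552.08 mm³
ΣAȳ = (5700.00)(47.50) + (3544.11)(47.50) = 439095.19 mm³
x̄ = 99552.08 / 9244.11 = 10.77 mm
ȳ = 439095.19 / 9244.11 = 47.50 mm

x̄ = 10.77 mm, ȳ = 47.50 mm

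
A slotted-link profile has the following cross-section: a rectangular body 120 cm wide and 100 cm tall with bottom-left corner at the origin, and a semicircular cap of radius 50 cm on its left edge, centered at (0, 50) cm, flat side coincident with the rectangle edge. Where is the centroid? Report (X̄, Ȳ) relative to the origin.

rectangular body: A = 120 × 100 = 12000.00, centroid at (60.00, 50.00).
semicircular end: A = ½π·50² = 3926.99, centroid at (-21.22, 50.00).
ΣA = 15926.99 cm², ΣAX̄ = 636666.67 cm³, ΣAȲ = 796349.54 cm³.
X̄ = 636666.67/15926.99 = 39.97 cm; Ȳ = 796349.54/15926.99 = 50.00 cm.

X̄ = 39.97 cm, Ȳ = 50.00 cm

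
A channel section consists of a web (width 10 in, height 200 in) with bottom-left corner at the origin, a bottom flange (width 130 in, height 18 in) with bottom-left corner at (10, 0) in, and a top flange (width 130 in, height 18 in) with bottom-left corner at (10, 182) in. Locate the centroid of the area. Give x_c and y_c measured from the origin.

x_c = 54.04 in, y_c = 100.00 in

Part | A | x̄ᵢ | ȳᵢ | A·x̄ᵢ | A·ȳᵢ
web | 2000.00 | 5.00 | 100.00 | 10000.00 | 200000.00
bottom flange | 2340.00 | 75.00 | 9.00 | 175500.00 | 21060.00
top flange | 2340.00 | 75.00 | 191.00 | 175500.00 | 446940.00
Σ | 6680.00 |  |  | 361000.00 | 668000.00
x_c = 361000.00 / 6680.00 = 54.04 in
y_c = 668000.00 / 6680.00 = 100.00 in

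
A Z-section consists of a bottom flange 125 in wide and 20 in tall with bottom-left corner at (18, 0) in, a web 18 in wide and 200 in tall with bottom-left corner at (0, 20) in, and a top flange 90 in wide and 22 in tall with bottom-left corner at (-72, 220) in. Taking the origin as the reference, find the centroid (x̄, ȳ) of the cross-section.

x̄ = 22.30 in, ȳ = 113.17 in

bottom flange: A = 125 × 20 = 2500.00, centroid at (80.50, 10.00).
web: A = 18 × 200 = 3600.00, centroid at (9.00, 120.00).
top flange: A = 90 × 22 = 1980.00, centroid at (-27.00, 231.00).
ΣA = 8080.00 in², ΣAx̄ = 180190.00 in³, ΣAȳ = 914380.00 in³.
x̄ = 180190.00/8080.00 = 22.30 in; ȳ = 914380.00/8080.00 = 113.17 in.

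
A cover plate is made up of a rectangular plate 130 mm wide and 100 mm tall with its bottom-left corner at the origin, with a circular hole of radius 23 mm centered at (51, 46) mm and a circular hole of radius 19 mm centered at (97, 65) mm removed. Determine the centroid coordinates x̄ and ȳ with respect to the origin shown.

x̄ = 63.72 mm, ȳ = 48.98 mm

Part | A | x̄ᵢ | ȳᵢ | A·x̄ᵢ | A·ȳᵢ
plate | 13000.00 | 65.00 | 50.00 | 845000.00 | 650000.00
hole 1 | -1661.90 | 51.00 | 46.00 | -84757.03 | -76447.52
hole 2 | -1134.11 | 97.00 | 65.00 | -110009.15 | -73717.47
Σ | 10203.98 |  |  | 650233.82 | 499835.01
x̄ = 650233.82 / 10203.98 = 63.72 mm
ȳ = 499835.01 / 10203.98 = 48.98 mm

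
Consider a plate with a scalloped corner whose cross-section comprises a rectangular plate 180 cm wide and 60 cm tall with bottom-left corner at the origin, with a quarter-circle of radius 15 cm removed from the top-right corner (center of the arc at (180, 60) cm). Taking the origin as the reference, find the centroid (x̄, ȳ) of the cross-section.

x̄ = 88.61 cm, ȳ = 29.61 cm

plate: A = 180 × 60 = 10800.00, centroid at (90.00, 30.00).
removed quarter-circle: A = −¼π·15² = -176.71, centroid at (173.63, 53.63).
ΣA = 10623.29 cm²
ΣAx̄ = (10800.00)(90.00) + (-176.71)(173.63) = 941316.37 cm³
ΣAȳ = (10800.00)(30.00) + (-176.71)(53.63) = 314522.12 cm³
x̄ = 941316.37 / 10623.29 = 88.61 cm
ȳ = 314522.12 / 10623.29 = 29.61 cm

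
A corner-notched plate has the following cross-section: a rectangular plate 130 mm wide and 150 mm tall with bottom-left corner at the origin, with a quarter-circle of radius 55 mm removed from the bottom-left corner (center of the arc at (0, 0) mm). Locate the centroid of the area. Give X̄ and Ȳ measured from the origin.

X̄ = 70.78 mm, Ȳ = 82.17 mm

Part | A | x̄ᵢ | ȳᵢ | A·x̄ᵢ | A·ȳᵢ
plate | 19500.00 | 65.00 | 75.00 | 1267500.00 | 1462500.00
removed quarter-circle | -2375.83 | 23.34 | 23.34 | -55458.33 | -55458.33
Σ | 17124.17 |  |  | 1212041.67 | 1407041.67
X̄ = 1212041.67 / 17124.17 = 70.78 mm
Ȳ = 1407041.67 / 17124.17 = 82.17 mm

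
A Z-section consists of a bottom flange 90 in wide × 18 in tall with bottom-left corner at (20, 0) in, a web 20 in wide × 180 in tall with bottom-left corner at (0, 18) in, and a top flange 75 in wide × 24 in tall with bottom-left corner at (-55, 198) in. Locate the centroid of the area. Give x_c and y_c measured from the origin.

x_c = 15.64 in, y_c = 111.31 in

bottom flange: A = 90 × 18 = 1620.00, centroid at (65.00, 9.00).
web: A = 20 × 180 = 3600.00, centroid at (10.00, 108.00).
top flange: A = 75 × 24 = 1800.00, centroid at (-17.50, 210.00).
ΣA = 7020.00 in²
ΣAx_c = (1620.00)(65.00) + (3600.00)(10.00) + (1800.00)(-17.50) = 109800.00 in³
ΣAy_c = (1620.00)(9.00) + (3600.00)(108.00) + (1800.00)(210.00) = 781380.00 in³
x_c = 109800.00 / 7020.00 = 15.64 in
y_c = 781380.00 / 7020.00 = 111.31 in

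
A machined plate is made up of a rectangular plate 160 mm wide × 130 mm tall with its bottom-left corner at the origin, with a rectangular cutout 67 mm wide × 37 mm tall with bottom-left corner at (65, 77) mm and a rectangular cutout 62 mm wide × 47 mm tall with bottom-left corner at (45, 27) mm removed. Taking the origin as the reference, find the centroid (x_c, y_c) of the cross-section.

plate: A = 160 × 130 = 20800.00, centroid at (80.00, 65.00).
hole 1: A = −(67 × 37) = -2479.00, centroid at (98.50, 95.50).
hole 2: A = −(62 × 47) = -2914.00, centroid at (76.00, 50.50).
ΣA = 15407.00 mm²
ΣAx_c = (20800.00)(80.00) + (-2479.00)(98.50) + (-2914.00)(76.00) = 1198354.50 mm³
ΣAy_c = (20800.00)(65.00) + (-2479.00)(95.50) + (-2914.00)(50.50) = 968098.50 mm³
x_c = 1198354.50 / 15407.00 = 77.78 mm
y_c = 968098.50 / 15407.00 = 62.83 mm

x_c = 77.78 mm, y_c = 62.83 mm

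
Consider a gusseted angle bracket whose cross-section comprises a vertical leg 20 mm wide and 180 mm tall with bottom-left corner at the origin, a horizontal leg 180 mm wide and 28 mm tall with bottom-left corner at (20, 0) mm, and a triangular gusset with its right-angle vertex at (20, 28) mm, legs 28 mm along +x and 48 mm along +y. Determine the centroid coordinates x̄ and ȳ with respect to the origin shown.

vertical leg: A = 20 × 180 = 3600.00, centroid at (10.00, 90.00).
horizontal leg: A = 180 × 28 = 5040.00, centroid at (110.00, 14.00).
gusset: A = ½·28·48 = 672.00, centroid at (29.33, 44.00).
ΣA = 9312.00 mm²
ΣAx̄ = (3600.00)(10.00) + (5040.00)(110.00) + (672.00)(29.33) = 610112.00 mm³
ΣAȳ = (3600.00)(90.00) + (5040.00)(14.00) + (672.00)(44.00) = 424128.00 mm³
x̄ = 610112.00 / 9312.00 = 65.52 mm
ȳ = 424128.00 / 9312.00 = 45.55 mm

x̄ = 65.52 mm, ȳ = 45.55 mm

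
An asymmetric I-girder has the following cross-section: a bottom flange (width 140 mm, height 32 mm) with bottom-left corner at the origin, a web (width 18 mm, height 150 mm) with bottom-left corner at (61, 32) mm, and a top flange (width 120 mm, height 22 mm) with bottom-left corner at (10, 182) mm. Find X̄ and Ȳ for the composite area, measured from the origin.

X̄ = 70.00 mm, Ȳ = 88.60 mm

bottom flange: A = 140 × 32 = 4480.00, centroid at (70.00, 16.00).
web: A = 18 × 150 = 2700.00, centroid at (70.00, 107.00).
top flange: A = 120 × 22 = 2640.00, centroid at (70.00, 193.00).
ΣA = 9820.00 mm²
ΣAX̄ = (4480.00)(70.00) + (2700.00)(70.00) + (2640.00)(70.00) = 687400.00 mm³
ΣAȲ = (4480.00)(16.00) + (2700.00)(107.00) + (2640.00)(193.00) = 870100.00 mm³
X̄ = 687400.00 / 9820.00 = 70.00 mm
Ȳ = 870100.00 / 9820.00 = 88.60 mm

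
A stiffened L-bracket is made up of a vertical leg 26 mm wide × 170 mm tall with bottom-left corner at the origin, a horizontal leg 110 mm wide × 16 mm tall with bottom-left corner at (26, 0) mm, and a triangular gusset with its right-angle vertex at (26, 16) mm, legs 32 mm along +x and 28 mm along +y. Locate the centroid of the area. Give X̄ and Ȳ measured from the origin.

X̄ = 32.66 mm, Ȳ = 60.52 mm

Part | A | x̄ᵢ | ȳᵢ | A·x̄ᵢ | A·ȳᵢ
vertical leg | 4420.00 | 13.00 | 85.00 | 57460.00 | 375700.00
horizontal leg | 1760.00 | 81.00 | 8.00 | 142560.00 | 14080.00
gusset | 448.00 | 36.67 | 25.33 | 16426.67 | 11349.33
Σ | 6628.00 |  |  | 216446.67 | 401129.33
X̄ = 216446.67 / 6628.00 = 32.66 mm
Ȳ = 401129.33 / 6628.00 = 60.52 mm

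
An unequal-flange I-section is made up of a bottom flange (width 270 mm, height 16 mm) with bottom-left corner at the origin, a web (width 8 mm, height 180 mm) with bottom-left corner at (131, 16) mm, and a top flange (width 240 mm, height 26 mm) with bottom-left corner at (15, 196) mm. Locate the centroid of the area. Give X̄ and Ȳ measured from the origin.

Part | A | x̄ᵢ | ȳᵢ | A·x̄ᵢ | A·ȳᵢ
bottom flange | 4320.00 | 135.00 | 8.00 | 583200.00 | 34560.00
web | 1440.00 | 135.00 | 106.00 | 194400.00 | 152640.00
top flange | 6240.00 | 135.00 | 209.00 | 842400.00 | 1304160.00
Σ | 12000.00 |  |  | 1620000.00 | 1491360.00
X̄ = 1620000.00 / 12000.00 = 135.00 mm
Ȳ = 1491360.00 / 12000.00 = 124.28 mm

X̄ = 135.00 mm, Ȳ = 124.28 mm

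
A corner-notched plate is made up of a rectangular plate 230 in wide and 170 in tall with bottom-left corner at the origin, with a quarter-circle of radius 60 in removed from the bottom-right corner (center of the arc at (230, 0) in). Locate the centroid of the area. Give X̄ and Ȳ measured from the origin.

Part | A | x̄ᵢ | ȳᵢ | A·x̄ᵢ | A·ȳᵢ
plate | 39100.00 | 115.00 | 85.00 | 4496500.00 | 3323500.00
removed quarter-circle | -2827.43 | 204.54 | 25.46 | -578309.68 | -72000.00
Σ | 36272.57 |  |  | 3918190.32 | 3251500.00
X̄ = 3918190.32 / 36272.57 = 108.02 in
Ȳ = 3251500.00 / 36272.57 = 89.64 in

X̄ = 108.02 in, Ȳ = 89.64 in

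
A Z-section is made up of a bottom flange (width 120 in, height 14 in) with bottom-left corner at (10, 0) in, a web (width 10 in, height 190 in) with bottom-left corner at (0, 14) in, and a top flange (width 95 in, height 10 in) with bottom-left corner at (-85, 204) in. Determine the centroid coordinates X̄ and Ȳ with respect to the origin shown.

X̄ = 20.19 in, Ȳ = 92.14 in

Part | A | x̄ᵢ | ȳᵢ | A·x̄ᵢ | A·ȳᵢ
bottom flange | 1680.00 | 70.00 | 7.00 | 117600.00 | 11760.00
web | 1900.00 | 5.00 | 109.00 | 9500.00 | 207100.00
top flange | 950.00 | -37.50 | 209.00 | -35625.00 | 198550.00
Σ | 4530.00 |  |  | 91475.00 | 417410.00
X̄ = 91475.00 / 4530.00 = 20.19 in
Ȳ = 417410.00 / 4530.00 = 92.14 in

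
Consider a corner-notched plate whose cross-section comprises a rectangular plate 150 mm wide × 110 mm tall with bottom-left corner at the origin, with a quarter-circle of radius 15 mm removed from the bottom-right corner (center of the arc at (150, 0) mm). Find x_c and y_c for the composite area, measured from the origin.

x_c = 74.26 mm, y_c = 55.53 mm

plate: A = 150 × 110 = 16500.00, centroid at (75.00, 55.00).
removed quarter-circle: A = −¼π·15² = -176.71, centroid at (143.63, 6.37).
ΣA = 16323.29 mm², ΣAx_c = 1212117.81 mm³, ΣAy_c = 906375.00 mm³.
x_c = 1212117.81/16323.29 = 74.26 mm; y_c = 906375.00/16323.29 = 55.53 mm.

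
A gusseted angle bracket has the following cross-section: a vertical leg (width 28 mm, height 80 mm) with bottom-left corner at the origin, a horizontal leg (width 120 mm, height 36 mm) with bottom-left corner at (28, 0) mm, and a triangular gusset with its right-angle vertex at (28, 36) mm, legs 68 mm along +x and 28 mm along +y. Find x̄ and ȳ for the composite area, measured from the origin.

vertical leg: A = 28 × 80 = 2240.00, centroid at (14.00, 40.00).
horizontal leg: A = 120 × 36 = 4320.00, centroid at (88.00, 18.00).
gusset: A = ½·68·28 = 952.00, centroid at (50.67, 45.33).
ΣA = 7512.00 mm²
ΣAx̄ = (2240.00)(14.00) + (4320.00)(88.00) + (952.00)(50.67) = 459754.67 mm³
ΣAȳ = (2240.00)(40.00) + (4320.00)(18.00) + (952.00)(45.33) = 210517.33 mm³
x̄ = 459754.67 / 7512.00 = 61.20 mm
ȳ = 210517.33 / 7512.00 = 28.02 mm

x̄ = 61.20 mm, ȳ = 28.02 mm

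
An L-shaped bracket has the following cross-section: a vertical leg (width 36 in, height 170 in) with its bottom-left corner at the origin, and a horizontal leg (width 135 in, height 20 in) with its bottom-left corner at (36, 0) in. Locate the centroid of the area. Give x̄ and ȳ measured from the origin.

x̄ = 44.17 in, ȳ = 62.04 in

vertical leg: A = 36 × 170 = 6120.00, centroid at (18.00, 85.00).
horizontal leg: A = 135 × 20 = 2700.00, centroid at (103.50, 10.00).
ΣA = 8820.00 in²
ΣAx̄ = (6120.00)(18.00) + (2700.00)(103.50) = 389610.00 in³
ΣAȳ = (6120.00)(85.00) + (2700.00)(10.00) = 547200.00 in³
x̄ = 389610.00 / 8820.00 = 44.17 in
ȳ = 547200.00 / 8820.00 = 62.04 in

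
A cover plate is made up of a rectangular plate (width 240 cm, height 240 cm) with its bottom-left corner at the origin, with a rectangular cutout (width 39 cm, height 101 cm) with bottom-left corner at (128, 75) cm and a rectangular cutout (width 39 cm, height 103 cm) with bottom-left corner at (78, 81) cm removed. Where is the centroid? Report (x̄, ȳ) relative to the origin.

plate: A = 240 × 240 = 57600.00, centroid at (120.00, 120.00).
hole 1: A = −(39 × 101) = -3939.00, centroid at (147.50, 125.50).
hole 2: A = −(39 × 103) = -4017.00, centroid at (97.50, 132.50).
ΣA = 49644.00 cm², ΣAx̄ = 5939340.00 cm³, ΣAȳ = 5885403.00 cm³.
x̄ = 5939340.00/49644.00 = 119.64 cm; ȳ = 5885403.00/49644.00 = 118.55 cm.

x̄ = 119.64 cm, ȳ = 118.55 cm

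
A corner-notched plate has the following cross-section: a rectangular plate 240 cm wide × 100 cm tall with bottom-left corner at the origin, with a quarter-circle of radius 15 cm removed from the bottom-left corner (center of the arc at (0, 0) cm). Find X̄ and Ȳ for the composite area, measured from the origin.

X̄ = 120.84 cm, Ȳ = 50.32 cm

Part | A | x̄ᵢ | ȳᵢ | A·x̄ᵢ | A·ȳᵢ
plate | 24000.00 | 120.00 | 50.00 | 2880000.00 | 1200000.00
removed quarter-circle | -176.71 | 6.37 | 6.37 | -1125.00 | -1125.00
Σ | 23823.29 |  |  | 2878875.00 | 1198875.00
X̄ = 2878875.00 / 23823.29 = 120.84 cm
Ȳ = 1198875.00 / 23823.29 = 50.32 cm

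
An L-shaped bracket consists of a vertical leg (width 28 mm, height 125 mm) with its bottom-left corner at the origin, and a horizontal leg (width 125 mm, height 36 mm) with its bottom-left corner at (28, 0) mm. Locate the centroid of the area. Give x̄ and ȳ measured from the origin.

vertical leg: A = 28 × 125 = 3500.00, centroid at (14.00, 62.50).
horizontal leg: A = 125 × 36 = 4500.00, centroid at (90.50, 18.00).
ΣA = 8000.00 mm², ΣAx̄ = 456250.00 mm³, ΣAȳ = 299750.00 mm³.
x̄ = 456250.00/8000.00 = 57.03 mm; ȳ = 299750.00/8000.00 = 37.47 mm.

x̄ = 57.03 mm, ȳ = 37.47 mm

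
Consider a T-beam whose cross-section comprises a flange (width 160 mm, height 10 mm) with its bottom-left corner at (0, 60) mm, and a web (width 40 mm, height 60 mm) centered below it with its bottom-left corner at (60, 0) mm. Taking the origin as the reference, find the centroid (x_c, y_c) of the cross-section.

web: A = 40 × 60 = 2400.00, centroid at (80.00, 30.00).
flange: A = 160 × 10 = 1600.00, centroid at (80.00, 65.00).
ΣA = 4000.00 mm²
ΣAx_c = (2400.00)(80.00) + (1600.00)(80.00) = 320000.00 mm³
ΣAy_c = (2400.00)(30.00) + (1600.00)(65.00) = 176000.00 mm³
x_c = 320000.00 / 4000.00 = 80.00 mm
y_c = 176000.00 / 4000.00 = 44.00 mm

x_c = 80.00 mm, y_c = 44.00 mm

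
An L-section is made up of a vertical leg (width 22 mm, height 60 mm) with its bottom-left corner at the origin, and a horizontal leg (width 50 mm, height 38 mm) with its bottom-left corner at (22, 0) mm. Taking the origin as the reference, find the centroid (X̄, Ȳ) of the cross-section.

vertical leg: A = 22 × 60 = 1320.00, centroid at (11.00, 30.00).
horizontal leg: A = 50 × 38 = 1900.00, centroid at (47.00, 19.00).
ΣA = 3220.00 mm², ΣAX̄ = 103820.00 mm³, ΣAȲ = 75700.00 mm³.
X̄ = 103820.00/3220.00 = 32.24 mm; Ȳ = 75700.00/3220.00 = 23.51 mm.

X̄ = 32.24 mm, Ȳ = 23.51 mm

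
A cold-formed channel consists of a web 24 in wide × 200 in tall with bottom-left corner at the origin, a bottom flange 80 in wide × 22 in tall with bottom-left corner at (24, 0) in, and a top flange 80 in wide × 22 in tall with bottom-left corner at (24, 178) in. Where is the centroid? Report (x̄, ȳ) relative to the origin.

x̄ = 34.00 in, ȳ = 100.00 in

Part | A | x̄ᵢ | ȳᵢ | A·x̄ᵢ | A·ȳᵢ
web | 4800.00 | 12.00 | 100.00 | 57600.00 | 480000.00
bottom flange | 1760.00 | 64.00 | 11.00 | 112640.00 | 19360.00
top flange | 1760.00 | 64.00 | 189.00 | 112640.00 | 332640.00
Σ | 8320.00 |  |  | 282880.00 | 832000.00
x̄ = 282880.00 / 8320.00 = 34.00 in
ȳ = 832000.00 / 8320.00 = 100.00 in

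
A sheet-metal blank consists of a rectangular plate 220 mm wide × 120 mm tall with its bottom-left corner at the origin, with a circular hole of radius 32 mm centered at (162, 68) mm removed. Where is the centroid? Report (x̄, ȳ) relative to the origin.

Part | A | x̄ᵢ | ȳᵢ | A·x̄ᵢ | A·ȳᵢ
plate | 26400.00 | 110.00 | 60.00 | 2904000.00 | 1584000.00
hole | -3216.99 | 162.00 | 68.00 | -521152.52 | -218755.38
Σ | 23183.01 |  |  | 2382847.48 | 1365244.62
x̄ = 2382847.48 / 23183.01 = 102.78 mm
ȳ = 1365244.62 / 23183.01 = 58.89 mm

x̄ = 102.78 mm, ȳ = 58.89 mm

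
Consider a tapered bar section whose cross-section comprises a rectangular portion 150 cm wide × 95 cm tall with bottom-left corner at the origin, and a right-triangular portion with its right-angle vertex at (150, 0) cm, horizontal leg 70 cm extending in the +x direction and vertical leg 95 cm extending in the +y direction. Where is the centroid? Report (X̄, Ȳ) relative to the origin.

rectangular portion: A = 150 × 95 = 14250.00, centroid at (75.00, 47.50).
triangular portion: A = ½·70·95 = 3325.00, centroid at (173.33, 31.67).
ΣA = 17575.00 cm²
ΣAX̄ = (14250.00)(75.00) + (3325.00)(173.33) = 1645083.33 cm³
ΣAȲ = (14250.00)(47.50) + (3325.00)(31.67) = 782166.67 cm³
X̄ = 1645083.33 / 17575.00 = 93.60 cm
Ȳ = 782166.67 / 17575.00 = 44.50 cm

X̄ = 93.60 cm, Ȳ = 44.50 cm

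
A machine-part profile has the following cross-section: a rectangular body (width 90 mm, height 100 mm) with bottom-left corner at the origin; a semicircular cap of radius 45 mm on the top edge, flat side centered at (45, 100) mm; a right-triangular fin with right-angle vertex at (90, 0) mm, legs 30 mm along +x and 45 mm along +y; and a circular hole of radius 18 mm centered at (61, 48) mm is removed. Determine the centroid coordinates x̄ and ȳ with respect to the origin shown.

rectangular body: A = 90 × 100 = 9000.00, centroid at (45.00, 50.00).
semicircular top: A = ½π·45² = 3180.86, centroid at (45.00, 119.10).
triangular fin: A = ½·30·45 = 675.00, centroid at (100.00, 15.00).
hole: A = −π·18² = -1017.88, centroid at (61.00, 48.00).
ΣA = 11837.99 mm²
ΣAx̄ = (9000.00)(45.00) + (3180.86)(45.00) + (675.00)(100.00) + (-1017.88)(61.00) = 553548.38 mm³
ΣAȳ = (9000.00)(50.00) + (3180.86)(119.10) + (675.00)(15.00) + (-1017.88)(48.00) = 790103.21 mm³
x̄ = 553548.38 / 11837.99 = 46.76 mm
ȳ = 790103.21 / 11837.99 = 66.74 mm

x̄ = 46.76 mm, ȳ = 66.74 mm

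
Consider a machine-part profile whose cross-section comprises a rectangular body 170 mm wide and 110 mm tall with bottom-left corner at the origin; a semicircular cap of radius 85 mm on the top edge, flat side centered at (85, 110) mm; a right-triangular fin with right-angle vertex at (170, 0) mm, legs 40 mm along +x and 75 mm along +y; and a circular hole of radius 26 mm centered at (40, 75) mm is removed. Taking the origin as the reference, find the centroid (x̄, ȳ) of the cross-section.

rectangular body: A = 170 × 110 = 18700.00, centroid at (85.00, 55.00).
semicircular top: A = ½π·85² = 11349.00, centroid at (85.00, 146.08).
triangular fin: A = ½·40·75 = 1500.00, centroid at (183.33, 25.00).
hole: A = −π·26² = -2123.72, centroid at (40.00, 75.00).
ΣA = 29425.29 mm²
ΣAx̄ = (18700.00)(85.00) + (11349.00)(85.00) + (1500.00)(183.33) + (-2123.72)(40.00) = 2744216.63 mm³
ΣAȳ = (18700.00)(55.00) + (11349.00)(146.08) + (1500.00)(25.00) + (-2123.72)(75.00) = 2564528.30 mm³
x̄ = 2744216.63 / 29425.29 = 93.26 mm
ȳ = 2564528.30 / 29425.29 = 87.15 mm

x̄ = 93.26 mm, ȳ = 87.15 mm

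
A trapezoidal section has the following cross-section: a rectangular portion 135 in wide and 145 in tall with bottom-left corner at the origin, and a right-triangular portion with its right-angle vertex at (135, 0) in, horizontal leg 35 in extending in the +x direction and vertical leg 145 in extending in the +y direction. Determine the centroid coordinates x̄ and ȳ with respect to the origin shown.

rectangular portion: A = 135 × 145 = 19575.00, centroid at (67.50, 72.50).
triangular portion: A = ½·35·145 = 2537.50, centroid at (146.67, 48.33).
ΣA = 22112.50 in²
ΣAx̄ = (19575.00)(67.50) + (2537.50)(146.67) = 1693479.17 in³
ΣAȳ = (19575.00)(72.50) + (2537.50)(48.33) = 1541833.33 in³
x̄ = 1693479.17 / 22112.50 = 76.58 in
ȳ = 1541833.33 / 22112.50 = 69.73 in

x̄ = 76.58 in, ȳ = 69.73 in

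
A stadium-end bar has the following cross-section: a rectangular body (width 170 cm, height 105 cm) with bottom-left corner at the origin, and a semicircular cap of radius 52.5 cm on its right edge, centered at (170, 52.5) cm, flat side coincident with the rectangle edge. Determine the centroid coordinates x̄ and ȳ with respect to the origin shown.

x̄ = 105.94 cm, ȳ = 52.50 cm

rectangular body: A = 170 × 105 = 17850.00, centroid at (85.00, 52.50).
semicircular end: A = ½π·52.5² = 4329.51, centroid at (192.28, 52.50).
ΣA = 22179.51 cm², ΣAx̄ = 2349735.00 cm³, ΣAȳ = 1164424.14 cm³.
x̄ = 2349735.00/22179.51 = 105.94 cm; ȳ = 1164424.14/22179.51 = 52.50 cm.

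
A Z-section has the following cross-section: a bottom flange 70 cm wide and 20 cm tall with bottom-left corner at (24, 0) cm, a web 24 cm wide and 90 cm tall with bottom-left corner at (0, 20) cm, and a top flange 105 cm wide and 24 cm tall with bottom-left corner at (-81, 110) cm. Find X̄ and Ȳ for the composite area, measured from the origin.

X̄ = 6.04 cm, Ȳ = 75.96 cm

bottom flange: A = 70 × 20 = 1400.00, centroid at (59.00, 10.00).
web: A = 24 × 90 = 2160.00, centroid at (12.00, 65.00).
top flange: A = 105 × 24 = 2520.00, centroid at (-28.50, 122.00).
ΣA = 6080.00 cm²
ΣAX̄ = (1400.00)(59.00) + (2160.00)(12.00) + (2520.00)(-28.50) = 36700.00 cm³
ΣAȲ = (1400.00)(10.00) + (2160.00)(65.00) + (2520.00)(122.00) = 461840.00 cm³
X̄ = 36700.00 / 6080.00 = 6.04 cm
Ȳ = 461840.00 / 6080.00 = 75.96 cm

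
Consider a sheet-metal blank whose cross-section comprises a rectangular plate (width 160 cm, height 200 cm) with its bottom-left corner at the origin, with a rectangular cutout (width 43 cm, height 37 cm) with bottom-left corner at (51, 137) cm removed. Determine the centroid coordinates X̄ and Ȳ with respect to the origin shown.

plate: A = 160 × 200 = 32000.00, centroid at (80.00, 100.00).
hole: A = −(43 × 37) = -1591.00, centroid at (72.50, 155.50).
ΣA = 30409.00 cm², ΣAX̄ = 2444652.50 cm³, ΣAȲ = 2952599.50 cm³.
X̄ = 2444652.50/30409.00 = 80.39 cm; Ȳ = 2952599.50/30409.00 = 97.10 cm.

X̄ = 80.39 cm, Ȳ = 97.10 cm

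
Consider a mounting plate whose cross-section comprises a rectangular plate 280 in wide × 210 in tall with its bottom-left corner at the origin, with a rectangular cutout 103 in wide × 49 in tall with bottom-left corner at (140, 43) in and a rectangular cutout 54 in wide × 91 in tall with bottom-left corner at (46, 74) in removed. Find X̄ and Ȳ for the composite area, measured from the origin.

X̄ = 141.42 in, Ȳ = 107.42 in

Part | A | x̄ᵢ | ȳᵢ | A·x̄ᵢ | A·ȳᵢ
plate | 58800.00 | 140.00 | 105.00 | 8232000.00 | 6174000.00
hole 1 | -5047.00 | 191.50 | 67.50 | -966500.50 | -340672.50
hole 2 | -4914.00 | 73.00 | 119.50 | -358722.00 | -587223.00
Σ | 48839.00 |  |  | 6906777.50 | 5246104.50
X̄ = 6906777.50 / 48839.00 = 141.42 in
Ȳ = 5246104.50 / 48839.00 = 107.42 in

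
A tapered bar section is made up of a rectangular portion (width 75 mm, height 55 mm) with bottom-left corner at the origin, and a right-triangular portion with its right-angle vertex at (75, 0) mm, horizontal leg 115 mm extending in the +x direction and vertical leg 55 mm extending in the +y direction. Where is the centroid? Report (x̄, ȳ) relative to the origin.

rectangular portion: A = 75 × 55 = 4125.00, centroid at (37.50, 27.50).
triangular portion: A = ½·115·55 = 3162.50, centroid at (113.33, 18.33).
ΣA = 7287.50 mm², ΣAx̄ = 513104.17 mm³, ΣAȳ = 171416.67 mm³.
x̄ = 513104.17/7287.50 = 70.41 mm; ȳ = 171416.67/7287.50 = 23.52 mm.

x̄ = 70.41 mm, ȳ = 23.52 mm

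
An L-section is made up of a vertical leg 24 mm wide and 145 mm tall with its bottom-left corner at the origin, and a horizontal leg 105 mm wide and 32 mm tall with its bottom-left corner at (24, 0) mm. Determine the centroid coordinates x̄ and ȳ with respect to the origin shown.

vertical leg: A = 24 × 145 = 3480.00, centroid at (12.00, 72.50).
horizontal leg: A = 105 × 32 = 3360.00, centroid at (76.50, 16.00).
ΣA = 6840.00 mm²
ΣAx̄ = (3480.00)(12.00) + (3360.00)(76.50) = 298800.00 mm³
ΣAȳ = (3480.00)(72.50) + (3360.00)(16.00) = 306060.00 mm³
x̄ = 298800.00 / 6840.00 = 43.68 mm
ȳ = 306060.00 / 6840.00 = 44.75 mm

x̄ = 43.68 mm, ȳ = 44.75 mm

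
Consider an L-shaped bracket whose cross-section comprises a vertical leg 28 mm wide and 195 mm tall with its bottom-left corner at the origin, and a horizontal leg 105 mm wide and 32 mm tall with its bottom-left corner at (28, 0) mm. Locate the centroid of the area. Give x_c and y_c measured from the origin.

x_c = 39.33 mm, y_c = 66.45 mm

Part | A | x̄ᵢ | ȳᵢ | A·x̄ᵢ | A·ȳᵢ
vertical leg | 5460.00 | 14.00 | 97.50 | 76440.00 | 532350.00
horizontal leg | 3360.00 | 80.50 | 16.00 | 270480.00 | 53760.00
Σ | 8820.00 |  |  | 346920.00 | 586110.00
x_c = 346920.00 / 8820.00 = 39.33 mm
y_c = 586110.00 / 8820.00 = 66.45 mm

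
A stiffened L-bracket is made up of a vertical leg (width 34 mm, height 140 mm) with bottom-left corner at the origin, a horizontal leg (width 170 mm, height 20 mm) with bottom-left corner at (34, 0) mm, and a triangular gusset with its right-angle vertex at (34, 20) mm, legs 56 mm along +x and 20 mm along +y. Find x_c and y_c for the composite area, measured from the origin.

x_c = 59.06 mm, y_c = 43.82 mm

vertical leg: A = 34 × 140 = 4760.00, centroid at (17.00, 70.00).
horizontal leg: A = 170 × 20 = 3400.00, centroid at (119.00, 10.00).
gusset: A = ½·56·20 = 560.00, centroid at (52.67, 26.67).
ΣA = 8720.00 mm²
ΣAx_c = (4760.00)(17.00) + (3400.00)(119.00) + (560.00)(52.67) = 515013.33 mm³
ΣAy_c = (4760.00)(70.00) + (3400.00)(10.00) + (560.00)(26.67) = 382133.33 mm³
x_c = 515013.33 / 8720.00 = 59.06 mm
y_c = 382133.33 / 8720.00 = 43.82 mm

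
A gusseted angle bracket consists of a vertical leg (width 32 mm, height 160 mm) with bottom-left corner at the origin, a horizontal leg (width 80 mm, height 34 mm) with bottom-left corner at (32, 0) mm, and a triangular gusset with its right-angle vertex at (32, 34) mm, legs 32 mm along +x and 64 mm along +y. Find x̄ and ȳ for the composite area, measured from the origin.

vertical leg: A = 32 × 160 = 5120.00, centroid at (16.00, 80.00).
horizontal leg: A = 80 × 34 = 2720.00, centroid at (72.00, 17.00).
gusset: A = ½·32·64 = 1024.00, centroid at (42.67, 55.33).
ΣA = 8864.00 mm²
ΣAx̄ = (5120.00)(16.00) + (2720.00)(72.00) + (1024.00)(42.67) = 321450.67 mm³
ΣAȳ = (5120.00)(80.00) + (2720.00)(17.00) + (1024.00)(55.33) = 512501.33 mm³
x̄ = 321450.67 / 8864.00 = 36.26 mm
ȳ = 512501.33 / 8864.00 = 57.82 mm

x̄ = 36.26 mm, ȳ = 57.82 mm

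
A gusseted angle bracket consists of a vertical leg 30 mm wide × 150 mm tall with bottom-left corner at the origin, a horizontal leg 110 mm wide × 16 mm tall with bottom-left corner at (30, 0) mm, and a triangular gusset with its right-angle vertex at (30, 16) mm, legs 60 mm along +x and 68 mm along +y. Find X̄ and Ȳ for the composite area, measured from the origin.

X̄ = 38.45 mm, Ȳ = 51.86 mm

Part | A | x̄ᵢ | ȳᵢ | A·x̄ᵢ | A·ȳᵢ
vertical leg | 4500.00 | 15.00 | 75.00 | 67500.00 | 337500.00
horizontal leg | 1760.00 | 85.00 | 8.00 | 149600.00 | 14080.00
gusset | 2040.00 | 50.00 | 38.67 | 102000.00 | 78880.00
Σ | 8300.00 |  |  | 319100.00 | 430460.00
X̄ = 319100.00 / 8300.00 = 38.45 mm
Ȳ = 430460.00 / 8300.00 = 51.86 mm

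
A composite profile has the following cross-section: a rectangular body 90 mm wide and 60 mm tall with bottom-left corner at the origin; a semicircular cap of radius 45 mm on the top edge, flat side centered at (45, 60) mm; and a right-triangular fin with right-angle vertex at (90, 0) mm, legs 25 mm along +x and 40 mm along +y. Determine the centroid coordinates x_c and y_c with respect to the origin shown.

x_c = 47.94 mm, y_c = 46.28 mm

rectangular body: A = 90 × 60 = 5400.00, centroid at (45.00, 30.00).
semicircular top: A = ½π·45² = 3180.86, centroid at (45.00, 79.10).
triangular fin: A = ½·25·40 = 500.00, centroid at (98.33, 13.33).
ΣA = 9080.86 mm², ΣAx_c = 435305.48 mm³, ΣAy_c = 420268.42 mm³.
x_c = 435305.48/9080.86 = 47.94 mm; y_c = 420268.42/9080.86 = 46.28 mm.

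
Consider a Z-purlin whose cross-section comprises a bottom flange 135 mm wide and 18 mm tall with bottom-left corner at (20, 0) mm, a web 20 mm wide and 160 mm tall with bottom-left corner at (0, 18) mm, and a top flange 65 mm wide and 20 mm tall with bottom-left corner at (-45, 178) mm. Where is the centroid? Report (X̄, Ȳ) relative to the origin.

X̄ = 32.95 mm, Ȳ = 83.68 mm

bottom flange: A = 135 × 18 = 2430.00, centroid at (87.50, 9.00).
web: A = 20 × 160 = 3200.00, centroid at (10.00, 98.00).
top flange: A = 65 × 20 = 1300.00, centroid at (-12.50, 188.00).
ΣA = 6930.00 mm², ΣAX̄ = 228375.00 mm³, ΣAȲ = 579870.00 mm³.
X̄ = 228375.00/6930.00 = 32.95 mm; Ȳ = 579870.00/6930.00 = 83.68 mm.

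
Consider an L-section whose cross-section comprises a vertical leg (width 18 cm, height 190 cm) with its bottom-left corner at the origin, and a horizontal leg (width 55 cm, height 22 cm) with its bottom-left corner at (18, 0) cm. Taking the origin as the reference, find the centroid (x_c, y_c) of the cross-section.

Part | A | x̄ᵢ | ȳᵢ | A·x̄ᵢ | A·ȳᵢ
vertical leg | 3420.00 | 9.00 | 95.00 | 30780.00 | 324900.00
horizontal leg | 1210.00 | 45.50 | 11.00 | 55055.00 | 13310.00
Σ | 4630.00 |  |  | 85835.00 | 338210.00
x_c = 85835.00 / 4630.00 = 18.54 cm
y_c = 338210.00 / 4630.00 = 73.05 cm

x_c = 18.54 cm, y_c = 73.05 cm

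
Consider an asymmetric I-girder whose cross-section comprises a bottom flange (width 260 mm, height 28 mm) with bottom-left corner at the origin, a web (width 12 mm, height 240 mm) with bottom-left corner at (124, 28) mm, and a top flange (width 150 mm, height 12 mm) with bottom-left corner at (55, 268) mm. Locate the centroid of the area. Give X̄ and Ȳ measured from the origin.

bottom flange: A = 260 × 28 = 7280.00, centroid at (130.00, 14.00).
web: A = 12 × 240 = 2880.00, centroid at (130.00, 148.00).
top flange: A = 150 × 12 = 1800.00, centroid at (130.00, 274.00).
ΣA = 11960.00 mm², ΣAX̄ = 1554800.00 mm³, ΣAȲ = 1021360.00 mm³.
X̄ = 1554800.00/11960.00 = 130.00 mm; Ȳ = 1021360.00/11960.00 = 85.40 mm.

X̄ = 130.00 mm, Ȳ = 85.40 mm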